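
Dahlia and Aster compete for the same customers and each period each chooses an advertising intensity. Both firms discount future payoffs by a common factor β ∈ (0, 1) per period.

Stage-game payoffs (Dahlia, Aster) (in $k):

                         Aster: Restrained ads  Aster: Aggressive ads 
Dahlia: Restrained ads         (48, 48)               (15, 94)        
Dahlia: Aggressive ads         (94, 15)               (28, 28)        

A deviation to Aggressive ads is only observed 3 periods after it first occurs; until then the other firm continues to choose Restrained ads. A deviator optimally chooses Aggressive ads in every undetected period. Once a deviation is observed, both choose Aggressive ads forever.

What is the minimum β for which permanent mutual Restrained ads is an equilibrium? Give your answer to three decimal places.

0.887

Deviating for the 3 undetected periods gains 94−48 = 46 per period over cooperation, then loses 48−28 = 20 per period forever once punishment starts.
Gain: 46(1 + β + … + β^2); loss: 20·β^3/(1−β).
No profitable deviation ⇔ 46(1−β^3) ≤ 20·β^3, i.e. β^3 ≥ 46/(46+20) = 23/33.
Hence β ≥ (23/33)^(1/3) ≈ 0.887.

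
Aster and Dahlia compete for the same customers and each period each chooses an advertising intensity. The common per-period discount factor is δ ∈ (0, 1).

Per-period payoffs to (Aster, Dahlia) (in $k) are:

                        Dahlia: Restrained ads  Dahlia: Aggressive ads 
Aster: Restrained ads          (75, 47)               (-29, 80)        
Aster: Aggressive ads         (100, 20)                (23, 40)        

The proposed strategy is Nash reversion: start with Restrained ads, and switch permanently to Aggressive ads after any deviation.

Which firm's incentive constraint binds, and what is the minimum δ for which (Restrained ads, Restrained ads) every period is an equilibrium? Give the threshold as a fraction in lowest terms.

Dahlia; δ ≥ 33/40

For Aster: deviation gain 100−75 = 25, per-period punishment loss 75−23 = 52. IC gives δ ≥ 25/77.
For Dahlia: gain 33, loss 7 per period, so δ ≥ 33/40.
The tighter constraint is Dahlia's, so cooperation needs δ ≥ 33/40.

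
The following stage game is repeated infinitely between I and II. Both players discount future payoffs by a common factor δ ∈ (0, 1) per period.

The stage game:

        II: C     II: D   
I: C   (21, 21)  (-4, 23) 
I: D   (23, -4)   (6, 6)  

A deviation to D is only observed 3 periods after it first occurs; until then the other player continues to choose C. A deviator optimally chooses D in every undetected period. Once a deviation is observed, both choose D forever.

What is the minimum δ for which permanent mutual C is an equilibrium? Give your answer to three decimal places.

Deviating for the 3 undetected periods gains 23−21 = 2 per period over cooperation, then loses 21−6 = 15 per period forever once punishment starts.
Gain: 2(1 + δ + … + δ^2); loss: 15·δ^3/(1−δ).
No profitable deviation ⇔ 2(1−δ^3) ≤ 15·δ^3, i.e. δ^3 ≥ 2/(2+15) = 2/17.
Hence δ ≥ (2/17)^(1/3) ≈ 0.490.

0.490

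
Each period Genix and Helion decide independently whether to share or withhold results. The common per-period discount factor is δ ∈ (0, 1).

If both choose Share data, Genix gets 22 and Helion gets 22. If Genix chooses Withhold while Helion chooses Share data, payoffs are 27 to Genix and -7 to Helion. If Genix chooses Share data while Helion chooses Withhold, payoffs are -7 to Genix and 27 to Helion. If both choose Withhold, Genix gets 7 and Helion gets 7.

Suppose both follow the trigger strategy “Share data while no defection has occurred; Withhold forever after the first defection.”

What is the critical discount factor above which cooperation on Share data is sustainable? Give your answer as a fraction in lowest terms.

Under grim trigger the critical discount factor is (T−C)/(T−P) with T = 27, C = 22, P = 7.
δ* = (27−22)/(27−7) = 5/20 = 1/4.

1/4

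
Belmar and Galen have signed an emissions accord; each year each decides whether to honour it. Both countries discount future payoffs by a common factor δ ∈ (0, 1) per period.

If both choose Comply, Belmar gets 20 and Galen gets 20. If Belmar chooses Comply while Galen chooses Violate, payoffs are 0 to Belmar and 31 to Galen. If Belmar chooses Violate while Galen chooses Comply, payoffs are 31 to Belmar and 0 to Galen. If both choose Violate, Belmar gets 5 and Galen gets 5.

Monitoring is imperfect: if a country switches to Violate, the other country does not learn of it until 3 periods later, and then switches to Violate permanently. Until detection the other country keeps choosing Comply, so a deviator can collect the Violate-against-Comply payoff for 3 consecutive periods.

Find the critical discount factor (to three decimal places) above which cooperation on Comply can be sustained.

0.751

Deviating for the 3 undetected periods gains 31−20 = 11 per period over cooperation, then loses 20−5 = 15 per period forever once punishment starts.
Gain: 11(1 + δ + … + δ^2); loss: 15·δ^3/(1−δ).
No profitable deviation ⇔ 11(1−δ^3) ≤ 15·δ^3, i.e. δ^3 ≥ 11/(11+15) = 11/26.
Hence δ ≥ (11/26)^(1/3) ≈ 0.751.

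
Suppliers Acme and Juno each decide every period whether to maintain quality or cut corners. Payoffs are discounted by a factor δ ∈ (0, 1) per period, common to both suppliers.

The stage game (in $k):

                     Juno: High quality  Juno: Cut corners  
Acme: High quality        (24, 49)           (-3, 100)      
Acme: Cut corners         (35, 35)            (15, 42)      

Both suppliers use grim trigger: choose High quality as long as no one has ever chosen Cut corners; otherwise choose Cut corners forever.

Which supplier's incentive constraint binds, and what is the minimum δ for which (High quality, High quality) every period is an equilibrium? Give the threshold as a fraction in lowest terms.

Acme's threshold: (35−24)/(35−15) = 11/20.
Juno's threshold: (100−49)/(100−42) = 51/58.
11/20 < 51/58, so Juno binds and δ* = 51/58.

Juno; δ ≥ 51/58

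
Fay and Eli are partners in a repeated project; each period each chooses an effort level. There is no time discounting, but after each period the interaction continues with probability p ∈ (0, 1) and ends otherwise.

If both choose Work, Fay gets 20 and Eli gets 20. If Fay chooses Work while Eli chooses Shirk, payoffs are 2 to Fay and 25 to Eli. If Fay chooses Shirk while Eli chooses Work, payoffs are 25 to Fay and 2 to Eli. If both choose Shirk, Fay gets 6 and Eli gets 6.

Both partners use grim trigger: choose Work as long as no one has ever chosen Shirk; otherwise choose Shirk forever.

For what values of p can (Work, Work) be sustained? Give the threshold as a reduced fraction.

Expected cooperation value is 20 + p·20 + p²·20 + … = 20/(1−p); deviation gives 25 + p·6/(1−p).
20 ≥ 25(1−p) + 6p ⇒ 19p ≥ 5 ⇒ p ≥ 5/19.

5/19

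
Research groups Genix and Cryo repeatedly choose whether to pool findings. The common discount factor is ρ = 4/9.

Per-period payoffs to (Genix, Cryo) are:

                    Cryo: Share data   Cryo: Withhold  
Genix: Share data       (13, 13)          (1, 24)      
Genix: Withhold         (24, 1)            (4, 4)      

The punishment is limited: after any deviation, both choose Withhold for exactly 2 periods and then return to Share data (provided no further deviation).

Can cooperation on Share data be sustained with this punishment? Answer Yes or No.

No

A one-shot deviation gives 24 now, then 4 for 2 periods, then back to 13.
Gain from deviating: (24−13) today; loss: (13−4) in each of the next 2 periods.
No-deviation condition: (13−4)(ρ+…+ρ^2) ≥ 24−13, i.e. ρ+…+ρ^2 ≥ 11/9.
At ρ = 4/9: ρ+…+ρ^2 = 0.6420 < 1.2222.
So cooperation is not sustainable.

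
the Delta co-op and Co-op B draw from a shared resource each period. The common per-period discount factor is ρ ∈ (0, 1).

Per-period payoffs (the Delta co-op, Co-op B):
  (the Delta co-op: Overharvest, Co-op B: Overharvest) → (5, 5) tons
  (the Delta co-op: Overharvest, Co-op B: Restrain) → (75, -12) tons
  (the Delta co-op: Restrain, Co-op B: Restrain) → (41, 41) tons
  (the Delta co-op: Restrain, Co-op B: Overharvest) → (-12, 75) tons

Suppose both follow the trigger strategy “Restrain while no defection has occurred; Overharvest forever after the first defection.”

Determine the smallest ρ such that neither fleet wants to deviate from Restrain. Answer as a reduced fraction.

17/35

Under grim trigger the critical discount factor is (T−C)/(T−P) with T = 75, C = 41, P = 5.
ρ* = (75−41)/(75−5) = 34/70 = 17/35.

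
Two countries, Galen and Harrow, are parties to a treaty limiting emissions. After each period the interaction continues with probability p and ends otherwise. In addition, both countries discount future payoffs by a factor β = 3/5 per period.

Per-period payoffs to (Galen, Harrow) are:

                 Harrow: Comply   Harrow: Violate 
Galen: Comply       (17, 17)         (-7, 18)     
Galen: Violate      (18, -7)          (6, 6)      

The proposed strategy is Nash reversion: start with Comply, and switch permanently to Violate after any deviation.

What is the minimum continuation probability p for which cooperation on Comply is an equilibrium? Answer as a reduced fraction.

With continuation probability p and discount β, the effective per-period discount factor is βp.
Grim-trigger IC: βp ≥ (18−17)/(18−6) = 1/12.
So p ≥ (1/12)/(3/5) = 5/36.

5/36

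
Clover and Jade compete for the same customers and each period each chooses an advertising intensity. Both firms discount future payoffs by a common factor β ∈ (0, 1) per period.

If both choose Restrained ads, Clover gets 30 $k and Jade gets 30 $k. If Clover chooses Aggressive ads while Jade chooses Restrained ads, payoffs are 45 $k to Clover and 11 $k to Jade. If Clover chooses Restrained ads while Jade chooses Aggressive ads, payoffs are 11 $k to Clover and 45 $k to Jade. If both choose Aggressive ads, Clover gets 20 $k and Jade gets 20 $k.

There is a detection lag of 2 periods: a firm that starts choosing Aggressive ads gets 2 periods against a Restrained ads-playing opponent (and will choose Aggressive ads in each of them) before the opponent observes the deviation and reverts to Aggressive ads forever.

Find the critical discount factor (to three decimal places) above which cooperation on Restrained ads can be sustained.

A deviator earns 45 for 2 periods, then 20 forever; cooperating earns 30 forever. Multiplying the IC by (1−β):
30 ≥ 45(1−β^2) + 20β^2, so 25·β^2 ≥ 15 and β^2 ≥ 3/5.
β ≥ (3/5)^(1/2) ≈ 0.775.

0.775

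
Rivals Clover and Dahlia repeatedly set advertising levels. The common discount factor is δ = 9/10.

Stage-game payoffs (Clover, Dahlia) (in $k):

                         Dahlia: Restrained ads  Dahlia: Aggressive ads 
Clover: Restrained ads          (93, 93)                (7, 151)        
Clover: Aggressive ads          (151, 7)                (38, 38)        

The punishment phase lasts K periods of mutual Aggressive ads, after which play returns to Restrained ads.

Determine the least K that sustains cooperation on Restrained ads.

Need Σ_{k=1}^{K} δ^k ≥ (151−93)/(93−38) = 1.0545 at δ = 9/10.
At K = 1 the sum is 0.9000 < 1.0545; at K = 2 it is 1.7100 ≥ 1.0545.
So the minimum punishment length is K = 2.

2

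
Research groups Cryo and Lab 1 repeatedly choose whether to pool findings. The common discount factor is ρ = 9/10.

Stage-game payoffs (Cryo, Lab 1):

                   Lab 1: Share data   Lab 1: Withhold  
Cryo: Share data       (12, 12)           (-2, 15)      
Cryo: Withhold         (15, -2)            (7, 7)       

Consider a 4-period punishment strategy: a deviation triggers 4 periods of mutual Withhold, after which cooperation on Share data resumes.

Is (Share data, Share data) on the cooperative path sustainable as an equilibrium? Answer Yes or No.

Yes

IC: ρ+…+ρ^4 ≥ (15−12)/(12−7) = 3/5.
At ρ = 9/10: partial sum = 3.0951 ≥ 0.6000. Cooperation sustainable.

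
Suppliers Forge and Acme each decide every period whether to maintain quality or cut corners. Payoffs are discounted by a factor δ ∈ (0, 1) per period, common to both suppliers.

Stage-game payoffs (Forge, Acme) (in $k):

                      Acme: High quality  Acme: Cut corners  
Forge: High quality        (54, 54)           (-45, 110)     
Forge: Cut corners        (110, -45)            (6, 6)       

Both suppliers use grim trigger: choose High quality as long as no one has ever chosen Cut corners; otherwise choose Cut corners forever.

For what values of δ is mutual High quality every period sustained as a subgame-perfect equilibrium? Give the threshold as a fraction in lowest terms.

7/13

Cooperation forever yields 54 each period: 54/(1−δ).
Deviating yields 110 once, then 6 forever: 110 + 6δ/(1−δ).
No profitable deviation requires 54/(1−δ) ≥ 110 + 6δ/(1−δ).
Multiplying by (1−δ): 54 ≥ 110(1−δ) + 6δ = 110 − 104δ.
So 104δ ≥ 56, i.e. δ ≥ 56/104 = 7/13.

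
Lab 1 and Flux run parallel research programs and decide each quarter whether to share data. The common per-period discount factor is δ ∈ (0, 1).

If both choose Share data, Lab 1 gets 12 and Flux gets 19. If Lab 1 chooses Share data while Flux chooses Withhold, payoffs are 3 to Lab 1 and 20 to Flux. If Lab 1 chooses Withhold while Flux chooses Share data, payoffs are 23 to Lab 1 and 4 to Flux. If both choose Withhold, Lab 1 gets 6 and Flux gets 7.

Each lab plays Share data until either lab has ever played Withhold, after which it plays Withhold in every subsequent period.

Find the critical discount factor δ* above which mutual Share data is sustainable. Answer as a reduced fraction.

11/17

For Lab 1: deviation gain 23−12 = 11, per-period punishment loss 12−6 = 6. IC gives δ ≥ 11/17.
For Flux: gain 1, loss 12 per period, so δ ≥ 1/13.
The tighter constraint is Lab 1's, so cooperation needs δ ≥ 11/17.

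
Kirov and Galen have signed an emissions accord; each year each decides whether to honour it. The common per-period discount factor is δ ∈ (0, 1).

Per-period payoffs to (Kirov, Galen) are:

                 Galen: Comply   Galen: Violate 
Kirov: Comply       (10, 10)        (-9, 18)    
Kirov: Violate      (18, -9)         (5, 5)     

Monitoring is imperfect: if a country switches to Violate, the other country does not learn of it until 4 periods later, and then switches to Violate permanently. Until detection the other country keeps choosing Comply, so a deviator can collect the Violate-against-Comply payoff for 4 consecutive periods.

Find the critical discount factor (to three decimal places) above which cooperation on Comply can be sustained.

0.886

The best deviation is to choose Violate for all 4 undetected periods, earning 18 each, then 5 forever once detected.
Deviation value: 18(1−δ^4)/(1−δ) + 5δ^4/(1−δ); cooperation value: 10/(1−δ).
IC: 10 ≥ 18(1−δ^4) + 5δ^4 = 18 − 13δ^4.
So δ^4 ≥ 8/13, giving δ ≥ (8/13)^(1/4) ≈ 0.886.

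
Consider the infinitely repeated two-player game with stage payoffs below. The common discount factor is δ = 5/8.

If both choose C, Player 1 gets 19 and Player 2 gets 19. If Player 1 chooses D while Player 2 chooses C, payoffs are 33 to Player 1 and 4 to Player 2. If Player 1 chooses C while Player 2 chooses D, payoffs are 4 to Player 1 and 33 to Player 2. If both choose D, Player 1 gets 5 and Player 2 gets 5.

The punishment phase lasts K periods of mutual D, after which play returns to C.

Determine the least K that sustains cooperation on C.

2

IC: δ(1−δ^K)/(1−δ) ≥ (33−19)/(19−5) = 1.
With δ = 5/8: need 1 − δ^K ≥ 1·(1−5/8)/(5/8), i.e. δ^K ≤ 0.4000.
Since (5/8)^1 = 0.6250 and (5/8)^2 = 0.3906, the smallest such K is 2.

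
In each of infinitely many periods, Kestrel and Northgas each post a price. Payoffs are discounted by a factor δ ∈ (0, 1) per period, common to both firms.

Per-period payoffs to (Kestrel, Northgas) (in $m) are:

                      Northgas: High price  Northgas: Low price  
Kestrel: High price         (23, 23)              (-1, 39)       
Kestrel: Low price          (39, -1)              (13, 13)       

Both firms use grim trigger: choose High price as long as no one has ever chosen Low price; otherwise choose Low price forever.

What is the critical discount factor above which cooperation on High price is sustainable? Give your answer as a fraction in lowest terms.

Under grim trigger the critical discount factor is (T−C)/(T−P) with T = 39, C = 23, P = 13.
δ* = (39−23)/(39−13) = 16/26 = 8/13.

8/13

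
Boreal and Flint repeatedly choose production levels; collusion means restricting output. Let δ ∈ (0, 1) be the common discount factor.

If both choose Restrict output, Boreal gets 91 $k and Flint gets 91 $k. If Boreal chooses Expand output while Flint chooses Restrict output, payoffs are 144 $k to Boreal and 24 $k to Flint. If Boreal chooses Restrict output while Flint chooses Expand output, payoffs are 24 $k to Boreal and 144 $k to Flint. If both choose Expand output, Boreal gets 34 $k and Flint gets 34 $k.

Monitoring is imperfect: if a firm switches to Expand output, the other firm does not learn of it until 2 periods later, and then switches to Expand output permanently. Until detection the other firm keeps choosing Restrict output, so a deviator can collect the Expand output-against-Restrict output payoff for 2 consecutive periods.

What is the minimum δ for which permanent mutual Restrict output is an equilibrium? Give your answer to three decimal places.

The best deviation is to choose Expand output for all 2 undetected periods, earning 144 each, then 34 forever once detected.
Deviation value: 144(1−δ^2)/(1−δ) + 34δ^2/(1−δ); cooperation value: 91/(1−δ).
IC: 91 ≥ 144(1−δ^2) + 34δ^2 = 144 − 110δ^2.
So δ^2 ≥ 53/110, giving δ ≥ (53/110)^(1/2) ≈ 0.694.

0.694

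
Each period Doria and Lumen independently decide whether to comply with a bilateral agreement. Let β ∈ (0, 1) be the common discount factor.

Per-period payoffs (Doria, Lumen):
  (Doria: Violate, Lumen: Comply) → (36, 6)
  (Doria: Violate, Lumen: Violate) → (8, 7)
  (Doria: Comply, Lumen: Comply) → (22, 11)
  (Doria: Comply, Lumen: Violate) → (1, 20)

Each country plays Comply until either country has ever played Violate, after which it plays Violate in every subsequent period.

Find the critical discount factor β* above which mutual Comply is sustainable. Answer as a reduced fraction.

Doria's threshold: (36−22)/(36−8) = 1/2.
Lumen's threshold: (20−11)/(20−7) = 9/13.
1/2 < 9/13, so Lumen binds and β* = 9/13.

9/13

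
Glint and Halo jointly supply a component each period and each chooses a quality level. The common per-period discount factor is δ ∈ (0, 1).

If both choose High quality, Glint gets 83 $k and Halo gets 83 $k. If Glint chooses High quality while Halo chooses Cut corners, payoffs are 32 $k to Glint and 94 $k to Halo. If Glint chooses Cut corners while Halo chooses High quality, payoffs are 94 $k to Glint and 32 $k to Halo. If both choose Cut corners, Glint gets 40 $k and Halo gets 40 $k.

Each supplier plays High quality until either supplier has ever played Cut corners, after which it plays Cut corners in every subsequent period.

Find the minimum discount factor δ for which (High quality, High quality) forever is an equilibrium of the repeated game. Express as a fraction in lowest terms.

11/54

Cooperation forever yields 83 each period: 83/(1−δ).
Deviating yields 94 once, then 40 forever: 94 + 40δ/(1−δ).
No profitable deviation requires 83/(1−δ) ≥ 94 + 40δ/(1−δ).
Multiplying by (1−δ): 83 ≥ 94(1−δ) + 40δ = 94 − 54δ.
So 54δ ≥ 11, i.e. δ ≥ 11/54.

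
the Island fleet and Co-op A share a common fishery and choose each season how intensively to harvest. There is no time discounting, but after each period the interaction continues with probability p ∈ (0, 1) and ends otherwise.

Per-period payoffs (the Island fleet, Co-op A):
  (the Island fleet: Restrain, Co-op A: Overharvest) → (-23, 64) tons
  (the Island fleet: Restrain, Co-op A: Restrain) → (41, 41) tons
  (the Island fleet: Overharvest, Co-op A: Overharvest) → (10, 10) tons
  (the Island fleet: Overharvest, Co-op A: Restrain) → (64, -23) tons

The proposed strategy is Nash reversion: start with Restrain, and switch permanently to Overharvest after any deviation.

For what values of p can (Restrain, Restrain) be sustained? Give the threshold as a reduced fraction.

23/54

With no time discounting, the continuation probability p plays the role of the discount factor.
Grim-trigger IC: 41/(1−p) ≥ 64 + 10p/(1−p) ⇒ p ≥ (64−41)/(64−10) = 23/54.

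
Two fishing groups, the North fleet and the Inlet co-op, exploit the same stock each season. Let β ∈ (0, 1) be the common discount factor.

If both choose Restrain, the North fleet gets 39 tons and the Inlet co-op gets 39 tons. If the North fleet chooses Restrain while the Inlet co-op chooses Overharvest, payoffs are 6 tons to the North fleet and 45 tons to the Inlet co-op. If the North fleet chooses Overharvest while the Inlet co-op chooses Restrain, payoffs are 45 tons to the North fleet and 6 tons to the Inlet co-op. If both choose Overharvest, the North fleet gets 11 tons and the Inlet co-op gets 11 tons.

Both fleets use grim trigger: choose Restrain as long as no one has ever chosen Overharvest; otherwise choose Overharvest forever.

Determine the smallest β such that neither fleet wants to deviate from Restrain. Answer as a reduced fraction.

3/17

Under grim trigger the critical discount factor is (T−C)/(T−P) with T = 45, C = 39, P = 11.
β* = (45−39)/(45−11) = 6/34 = 3/17.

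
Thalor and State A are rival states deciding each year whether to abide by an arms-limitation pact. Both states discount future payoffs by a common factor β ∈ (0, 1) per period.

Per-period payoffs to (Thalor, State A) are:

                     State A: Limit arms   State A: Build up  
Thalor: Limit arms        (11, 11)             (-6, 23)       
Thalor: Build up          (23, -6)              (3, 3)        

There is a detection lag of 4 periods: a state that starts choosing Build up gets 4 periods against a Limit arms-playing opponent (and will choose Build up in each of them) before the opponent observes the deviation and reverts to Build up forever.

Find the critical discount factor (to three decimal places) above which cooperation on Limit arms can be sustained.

A deviator earns 23 for 4 periods, then 3 forever; cooperating earns 11 forever. Multiplying the IC by (1−β):
11 ≥ 23(1−β^4) + 3β^4, so 20·β^4 ≥ 12 and β^4 ≥ 3/5.
β ≥ (3/5)^(1/4) ≈ 0.880.

0.880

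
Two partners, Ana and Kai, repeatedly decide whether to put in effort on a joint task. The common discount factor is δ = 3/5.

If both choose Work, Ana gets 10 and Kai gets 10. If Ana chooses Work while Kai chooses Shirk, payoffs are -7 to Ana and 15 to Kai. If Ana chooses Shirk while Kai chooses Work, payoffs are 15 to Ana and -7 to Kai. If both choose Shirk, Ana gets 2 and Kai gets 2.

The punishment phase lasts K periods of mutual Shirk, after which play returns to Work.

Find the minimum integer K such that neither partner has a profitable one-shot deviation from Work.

IC: δ(1−δ^K)/(1−δ) ≥ (15−10)/(10−2) = 5/8.
With δ = 3/5: need 1 − δ^K ≥ 5/8·(1−3/5)/(3/5), i.e. δ^K ≤ 0.5833.
Since (3/5)^1 = 0.6000 and (3/5)^2 = 0.3600, the smallest such K is 2.

2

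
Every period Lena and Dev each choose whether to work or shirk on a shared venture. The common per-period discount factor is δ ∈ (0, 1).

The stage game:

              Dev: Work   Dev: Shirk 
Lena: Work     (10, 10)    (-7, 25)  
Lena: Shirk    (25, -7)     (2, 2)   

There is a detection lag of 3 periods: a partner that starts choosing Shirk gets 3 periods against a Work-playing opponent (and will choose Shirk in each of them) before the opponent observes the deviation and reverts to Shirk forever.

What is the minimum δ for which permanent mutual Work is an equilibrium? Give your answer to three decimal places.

Deviating for the 3 undetected periods gains 25−10 = 15 per period over cooperation, then loses 10−2 = 8 per period forever once punishment starts.
Gain: 15(1 + δ + … + δ^2); loss: 8·δ^3/(1−δ).
No profitable deviation ⇔ 15(1−δ^3) ≤ 8·δ^3, i.e. δ^3 ≥ 15/(15+8) = 15/23.
Hence δ ≥ (15/23)^(1/3) ≈ 0.867.

0.867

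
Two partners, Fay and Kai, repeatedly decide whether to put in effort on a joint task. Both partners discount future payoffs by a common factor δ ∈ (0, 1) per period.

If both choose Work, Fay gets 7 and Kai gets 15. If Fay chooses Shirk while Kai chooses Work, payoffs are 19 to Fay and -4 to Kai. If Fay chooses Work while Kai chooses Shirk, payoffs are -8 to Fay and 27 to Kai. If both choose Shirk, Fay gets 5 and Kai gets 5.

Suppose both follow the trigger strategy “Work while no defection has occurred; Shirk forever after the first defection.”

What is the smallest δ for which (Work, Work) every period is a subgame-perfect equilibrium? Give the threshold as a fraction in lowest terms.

6/7

Fay: cooperation gives 7 each period; deviation gives 19 once then 5 forever.
  7/(1−δ) ≥ 19 + 5δ/(1−δ) ⇒ δ ≥ 12/14 = 6/7.
Kai: cooperation gives 15 each period; deviation gives 27 once then 5 forever.
  δ ≥ 12/22 = 6/11.
Both must hold, so the binding constraint is Fay's: δ ≥ 6/7.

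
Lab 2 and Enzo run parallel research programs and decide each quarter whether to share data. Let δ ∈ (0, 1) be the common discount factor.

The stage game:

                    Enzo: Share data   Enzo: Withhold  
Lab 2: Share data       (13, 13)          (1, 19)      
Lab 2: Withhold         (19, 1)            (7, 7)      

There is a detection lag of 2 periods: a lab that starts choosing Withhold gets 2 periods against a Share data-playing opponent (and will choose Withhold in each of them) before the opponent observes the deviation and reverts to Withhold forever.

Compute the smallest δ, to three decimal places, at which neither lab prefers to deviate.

0.707

A deviator earns 19 for 2 periods, then 7 forever; cooperating earns 13 forever. Multiplying the IC by (1−δ):
13 ≥ 19(1−δ^2) + 7δ^2, so 12·δ^2 ≥ 6 and δ^2 ≥ 1/2.
δ ≥ (1/2)^(1/2) ≈ 0.707.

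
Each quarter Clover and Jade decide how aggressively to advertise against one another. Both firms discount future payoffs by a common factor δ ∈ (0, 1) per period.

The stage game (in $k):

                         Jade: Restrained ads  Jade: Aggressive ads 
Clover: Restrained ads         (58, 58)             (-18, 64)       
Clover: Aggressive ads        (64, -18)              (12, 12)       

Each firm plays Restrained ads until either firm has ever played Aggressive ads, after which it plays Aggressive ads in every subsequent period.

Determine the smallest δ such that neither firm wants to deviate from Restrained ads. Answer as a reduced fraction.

3/26

One-period gain from deviating is 64 − 58 = 6. The loss is 58 − 12 = 46 in every subsequent period, with present value 46·δ/(1−δ).
Deviation is unprofitable when 46·δ/(1−δ) ≥ 6, i.e. δ/(1−δ) ≥ 3/23.
Equivalently δ ≥ 6/(6+46) = 3/26.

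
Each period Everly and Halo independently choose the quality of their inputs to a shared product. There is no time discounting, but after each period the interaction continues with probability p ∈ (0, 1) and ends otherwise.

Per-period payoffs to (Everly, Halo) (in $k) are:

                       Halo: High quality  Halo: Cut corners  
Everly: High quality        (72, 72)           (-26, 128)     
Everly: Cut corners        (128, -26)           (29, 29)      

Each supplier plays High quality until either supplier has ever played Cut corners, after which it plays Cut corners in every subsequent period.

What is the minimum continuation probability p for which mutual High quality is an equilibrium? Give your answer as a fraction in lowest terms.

56/99

Expected cooperation value is 72 + p·72 + p²·72 + … = 72/(1−p); deviation gives 128 + p·29/(1−p).
72 ≥ 128(1−p) + 29p ⇒ 99p ≥ 56 ⇒ p ≥ 56/99.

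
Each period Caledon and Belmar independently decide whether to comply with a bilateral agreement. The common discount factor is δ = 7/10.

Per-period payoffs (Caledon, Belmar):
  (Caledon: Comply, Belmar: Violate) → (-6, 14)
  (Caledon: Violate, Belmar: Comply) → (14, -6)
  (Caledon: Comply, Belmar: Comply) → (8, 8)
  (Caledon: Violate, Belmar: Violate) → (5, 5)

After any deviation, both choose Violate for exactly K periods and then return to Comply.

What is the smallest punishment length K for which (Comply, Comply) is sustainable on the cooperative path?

IC: δ(1−δ^K)/(1−δ) ≥ (14−8)/(8−5) = 2.
With δ = 7/10: need 1 − δ^K ≥ 2·(1−7/10)/(7/10), i.e. δ^K ≤ 0.1429.
Since (7/10)^5 = 0.1681 and (7/10)^6 = 0.1176, the smallest such K is 6.

6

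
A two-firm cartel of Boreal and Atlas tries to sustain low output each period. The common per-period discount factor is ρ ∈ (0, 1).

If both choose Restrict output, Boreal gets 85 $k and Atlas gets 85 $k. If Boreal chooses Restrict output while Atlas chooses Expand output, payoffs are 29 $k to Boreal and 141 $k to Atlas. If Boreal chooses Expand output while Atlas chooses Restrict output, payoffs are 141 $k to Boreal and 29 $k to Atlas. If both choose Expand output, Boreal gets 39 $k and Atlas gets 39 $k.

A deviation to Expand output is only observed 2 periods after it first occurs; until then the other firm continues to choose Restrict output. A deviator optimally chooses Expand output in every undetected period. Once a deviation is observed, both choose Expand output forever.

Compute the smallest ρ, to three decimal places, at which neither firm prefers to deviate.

0.741

Deviating for the 2 undetected periods gains 141−85 = 56 per period over cooperation, then loses 85−39 = 46 per period forever once punishment starts.
Gain: 56(1 + ρ + … + ρ^1); loss: 46·ρ^2/(1−ρ).
No profitable deviation ⇔ 56(1−ρ^2) ≤ 46·ρ^2, i.e. ρ^2 ≥ 56/(56+46) = 28/51.
Hence ρ ≥ (28/51)^(1/2) ≈ 0.741.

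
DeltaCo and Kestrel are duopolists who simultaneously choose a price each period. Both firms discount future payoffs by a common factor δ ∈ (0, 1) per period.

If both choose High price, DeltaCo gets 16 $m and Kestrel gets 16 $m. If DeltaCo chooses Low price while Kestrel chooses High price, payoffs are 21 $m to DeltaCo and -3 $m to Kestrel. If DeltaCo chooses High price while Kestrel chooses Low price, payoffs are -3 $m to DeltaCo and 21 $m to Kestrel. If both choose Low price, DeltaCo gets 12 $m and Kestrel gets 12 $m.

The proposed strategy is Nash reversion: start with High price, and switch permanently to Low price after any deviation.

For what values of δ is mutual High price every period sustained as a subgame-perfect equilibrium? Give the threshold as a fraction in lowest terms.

16/(1−δ) ≥ 21 + 12δ/(1−δ)
16 ≥ 21 − 9δ
δ ≥ 5/9.

5/9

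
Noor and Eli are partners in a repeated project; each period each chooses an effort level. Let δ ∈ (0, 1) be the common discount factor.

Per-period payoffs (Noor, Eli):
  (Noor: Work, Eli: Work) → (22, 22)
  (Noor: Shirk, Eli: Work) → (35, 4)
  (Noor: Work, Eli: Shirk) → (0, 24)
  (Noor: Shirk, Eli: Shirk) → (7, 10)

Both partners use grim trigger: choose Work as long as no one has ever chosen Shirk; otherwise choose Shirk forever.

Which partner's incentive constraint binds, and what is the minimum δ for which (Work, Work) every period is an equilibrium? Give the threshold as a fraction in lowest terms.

Noor; δ ≥ 13/28

Noor: cooperation gives 22 each period; deviation gives 35 once then 7 forever.
  22/(1−δ) ≥ 35 + 7δ/(1−δ) ⇒ δ ≥ 13/28.
Eli: cooperation gives 22 each period; deviation gives 24 once then 10 forever.
  δ ≥ 2/14 = 1/7.
Both must hold, so the binding constraint is Noor's: δ ≥ 13/28.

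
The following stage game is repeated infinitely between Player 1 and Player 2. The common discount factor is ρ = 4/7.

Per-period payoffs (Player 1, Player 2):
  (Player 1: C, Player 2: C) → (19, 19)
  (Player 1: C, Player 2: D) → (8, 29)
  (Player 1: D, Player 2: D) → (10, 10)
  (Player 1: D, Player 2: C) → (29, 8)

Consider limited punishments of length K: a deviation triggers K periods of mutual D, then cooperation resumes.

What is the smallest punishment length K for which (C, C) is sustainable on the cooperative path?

IC: ρ(1−ρ^K)/(1−ρ) ≥ (29−19)/(19−10) = 10/9.
With ρ = 4/7: need 1 − ρ^K ≥ 10/9·(1−4/7)/(4/7), i.e. ρ^K ≤ 0.1667.
Since (4/7)^3 = 0.1866 and (4/7)^4 = 0.1066, the smallest such K is 4.

4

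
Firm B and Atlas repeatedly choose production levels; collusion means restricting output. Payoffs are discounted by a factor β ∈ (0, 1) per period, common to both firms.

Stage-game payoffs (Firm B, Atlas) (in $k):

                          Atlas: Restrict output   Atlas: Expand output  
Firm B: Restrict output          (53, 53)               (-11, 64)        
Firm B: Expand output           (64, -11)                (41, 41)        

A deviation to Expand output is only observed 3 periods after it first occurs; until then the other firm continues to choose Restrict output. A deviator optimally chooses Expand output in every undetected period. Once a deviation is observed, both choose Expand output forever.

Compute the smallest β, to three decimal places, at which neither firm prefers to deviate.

0.782

Deviating for the 3 undetected periods gains 64−53 = 11 per period over cooperation, then loses 53−41 = 12 per period forever once punishment starts.
Gain: 11(1 + β + … + β^2); loss: 12·β^3/(1−β).
No profitable deviation ⇔ 11(1−β^3) ≤ 12·β^3, i.e. β^3 ≥ 11/(11+12) = 11/23.
Hence β ≥ (11/23)^(1/3) ≈ 0.782.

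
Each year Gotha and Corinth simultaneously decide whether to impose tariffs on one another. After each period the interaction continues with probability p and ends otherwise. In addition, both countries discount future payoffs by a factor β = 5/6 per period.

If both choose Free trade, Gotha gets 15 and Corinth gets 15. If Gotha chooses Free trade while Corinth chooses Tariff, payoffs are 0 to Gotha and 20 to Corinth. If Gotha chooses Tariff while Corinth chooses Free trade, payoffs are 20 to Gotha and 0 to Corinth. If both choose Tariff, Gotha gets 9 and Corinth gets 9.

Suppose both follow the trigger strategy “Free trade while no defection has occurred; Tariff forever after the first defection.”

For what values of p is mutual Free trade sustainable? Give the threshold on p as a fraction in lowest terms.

6/11

Expected continuation weight on next period's payoff is β·p = 5/6·p, which plays the role of the discount factor.
Cooperation requires 5/6·p ≥ (20−15)/(20−9) = 5/11, hence p ≥ 6/11.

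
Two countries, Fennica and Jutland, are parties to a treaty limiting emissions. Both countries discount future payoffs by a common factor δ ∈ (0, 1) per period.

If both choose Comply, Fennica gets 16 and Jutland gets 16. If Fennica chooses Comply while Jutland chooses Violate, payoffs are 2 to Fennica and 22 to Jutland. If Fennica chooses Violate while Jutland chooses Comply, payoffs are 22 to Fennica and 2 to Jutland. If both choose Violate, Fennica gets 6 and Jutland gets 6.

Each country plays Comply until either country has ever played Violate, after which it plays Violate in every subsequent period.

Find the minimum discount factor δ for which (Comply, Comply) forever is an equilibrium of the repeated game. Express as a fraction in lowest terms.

Cooperation forever yields 16 each period: 16/(1−δ).
Deviating yields 22 once, then 6 forever: 22 + 6δ/(1−δ).
No profitable deviation requires 16/(1−δ) ≥ 22 + 6δ/(1−δ).
Multiplying by (1−δ): 16 ≥ 22(1−δ) + 6δ = 22 − 16δ.
So 16δ ≥ 6, i.e. δ ≥ 6/16 = 3/8.

3/8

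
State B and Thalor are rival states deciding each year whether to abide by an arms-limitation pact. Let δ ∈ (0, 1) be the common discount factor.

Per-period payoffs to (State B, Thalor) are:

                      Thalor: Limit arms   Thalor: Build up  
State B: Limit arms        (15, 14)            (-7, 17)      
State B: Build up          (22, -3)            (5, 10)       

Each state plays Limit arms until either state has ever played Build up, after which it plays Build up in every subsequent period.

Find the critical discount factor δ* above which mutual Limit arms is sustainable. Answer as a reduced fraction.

For State B: deviation gain 22−15 = 7, per-period punishment loss 15−5 = 10. IC gives δ ≥ 7/17.
For Thalor: gain 3, loss 4 per period, so δ ≥ 3/7.
The tighter constraint is Thalor's, so cooperation needs δ ≥ 3/7.

3/7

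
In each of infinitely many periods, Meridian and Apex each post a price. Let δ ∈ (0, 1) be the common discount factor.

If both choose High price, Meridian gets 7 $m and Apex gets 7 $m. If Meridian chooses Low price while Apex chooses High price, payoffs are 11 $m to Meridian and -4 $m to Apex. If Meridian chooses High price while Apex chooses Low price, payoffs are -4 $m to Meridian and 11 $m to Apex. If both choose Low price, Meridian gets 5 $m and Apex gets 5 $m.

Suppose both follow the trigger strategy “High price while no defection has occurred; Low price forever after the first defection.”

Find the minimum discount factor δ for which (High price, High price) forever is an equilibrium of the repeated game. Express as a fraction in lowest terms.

2/3

Under grim trigger the critical discount factor is (T−C)/(T−P) with T = 11, C = 7, P = 5.
δ* = (11−7)/(11−5) = 4/6 = 2/3.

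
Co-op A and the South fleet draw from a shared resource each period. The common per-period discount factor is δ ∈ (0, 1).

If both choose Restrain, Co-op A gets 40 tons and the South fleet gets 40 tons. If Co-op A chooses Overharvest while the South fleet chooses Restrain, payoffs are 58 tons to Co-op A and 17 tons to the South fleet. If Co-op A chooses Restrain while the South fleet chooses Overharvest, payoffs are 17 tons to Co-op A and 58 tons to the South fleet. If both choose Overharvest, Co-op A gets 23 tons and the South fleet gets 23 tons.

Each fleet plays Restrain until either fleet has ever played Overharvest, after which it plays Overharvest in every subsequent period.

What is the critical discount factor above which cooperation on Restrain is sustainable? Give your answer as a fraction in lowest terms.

Cooperation forever yields 40 each period: 40/(1−δ).
Deviating yields 58 once, then 23 forever: 58 + 23δ/(1−δ).
No profitable deviation requires 40/(1−δ) ≥ 58 + 23δ/(1−δ).
Multiplying by (1−δ): 40 ≥ 58(1−δ) + 23δ = 58 − 35δ.
So 35δ ≥ 18, i.e. δ ≥ 18/35.

18/35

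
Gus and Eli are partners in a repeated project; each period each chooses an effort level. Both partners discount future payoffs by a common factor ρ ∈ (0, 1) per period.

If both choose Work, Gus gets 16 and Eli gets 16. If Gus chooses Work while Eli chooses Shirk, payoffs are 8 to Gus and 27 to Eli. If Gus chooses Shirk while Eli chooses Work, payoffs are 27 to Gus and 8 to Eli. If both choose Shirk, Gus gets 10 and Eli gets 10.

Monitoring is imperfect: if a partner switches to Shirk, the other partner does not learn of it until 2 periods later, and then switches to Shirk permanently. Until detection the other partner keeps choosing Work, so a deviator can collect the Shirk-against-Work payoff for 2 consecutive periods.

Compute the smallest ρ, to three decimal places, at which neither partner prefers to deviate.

A deviator earns 27 for 2 periods, then 10 forever; cooperating earns 16 forever. Multiplying the IC by (1−ρ):
16 ≥ 27(1−ρ^2) + 10ρ^2, so 17·ρ^2 ≥ 11 and ρ^2 ≥ 11/17.
ρ ≥ (11/17)^(1/2) ≈ 0.804.

0.804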